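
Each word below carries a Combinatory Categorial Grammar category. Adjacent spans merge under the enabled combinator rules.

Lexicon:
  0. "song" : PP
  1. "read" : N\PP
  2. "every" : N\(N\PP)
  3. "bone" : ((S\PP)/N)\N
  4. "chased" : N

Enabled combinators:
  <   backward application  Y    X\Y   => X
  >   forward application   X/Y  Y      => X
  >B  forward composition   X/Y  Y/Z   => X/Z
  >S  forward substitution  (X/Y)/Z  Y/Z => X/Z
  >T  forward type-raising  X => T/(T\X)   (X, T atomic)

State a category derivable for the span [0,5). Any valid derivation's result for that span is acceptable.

[0,5] S   >
  [0,1] S/(S\PP)   >T
    [0,1] "song" : PP
  [1,5] S\PP   >
    [1,4] (S\PP)/N   <
      [1,3] N   <
        [1,2] "read" : N\PP
        [2,3] "every" : N\(N\PP)
      [3,4] "bone" : ((S\PP)/N)\N
    [4,5] "chased" : N

S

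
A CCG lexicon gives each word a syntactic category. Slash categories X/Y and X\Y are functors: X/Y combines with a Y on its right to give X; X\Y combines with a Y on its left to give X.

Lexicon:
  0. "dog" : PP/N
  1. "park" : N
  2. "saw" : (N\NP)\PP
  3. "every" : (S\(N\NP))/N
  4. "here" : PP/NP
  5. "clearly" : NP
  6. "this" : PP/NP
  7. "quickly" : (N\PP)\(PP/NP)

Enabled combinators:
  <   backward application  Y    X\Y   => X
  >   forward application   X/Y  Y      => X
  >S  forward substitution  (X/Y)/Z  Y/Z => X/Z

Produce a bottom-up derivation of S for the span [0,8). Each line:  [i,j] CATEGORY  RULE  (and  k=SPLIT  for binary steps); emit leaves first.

[0,1] PP/N  lex  "dog"
[1,2] N  lex  "park"
[0,2] PP  >  k=1
[2,3] (N\NP)\PP  lex  "saw"
[0,3] N\NP  <  k=2
[3,4] (S\(N\NP))/N  lex  "every"
[4,5] PP/NP  lex  "here"
[5,6] NP  lex  "clearly"
[4,6] PP  >  k=5
[6,7] PP/NP  lex  "this"
[7,8] (N\PP)\(PP/NP)  lex  "quickly"
[6,8] N\PP  <  k=7
[4,8] N  <  k=6
[3,8] S\(N\NP)  >  k=4
[0,8] S  <  k=3

[0,8] S   <
  [0,3] N\NP   <
    [0,2] PP   >
      [0,1] "dog" : PP/N
      [1,2] "park" : N
    [2,3] "saw" : (N\NP)\PP
  [3,8] S\(N\NP)   >
    [3,4] "every" : (S\(N\NP))/N
    [4,8] N   <
      [4,6] PP   >
        [4,5] "here" : PP/NP
        [5,6] "clearly" : NP
      [6,8] N\PP   <
        [6,7] "this" : PP/NP
        [7,8] "quickly" : (N\PP)\(PP/NP)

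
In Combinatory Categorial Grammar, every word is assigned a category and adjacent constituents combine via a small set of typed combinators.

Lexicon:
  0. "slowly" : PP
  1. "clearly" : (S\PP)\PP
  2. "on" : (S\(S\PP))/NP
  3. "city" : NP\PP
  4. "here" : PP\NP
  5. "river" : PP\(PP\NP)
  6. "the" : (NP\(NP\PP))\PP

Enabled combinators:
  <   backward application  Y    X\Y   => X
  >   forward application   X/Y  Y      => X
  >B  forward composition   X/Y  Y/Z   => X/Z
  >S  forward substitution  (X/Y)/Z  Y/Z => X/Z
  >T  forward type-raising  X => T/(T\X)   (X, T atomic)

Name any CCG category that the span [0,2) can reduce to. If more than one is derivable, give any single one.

S\PP

[0,7] S   <
  [0,2] S\PP   <
    [0,1] "slowly" : PP
    [1,2] "clearly" : (S\PP)\PP
  [2,7] S\(S\PP)   >
    [2,3] "on" : (S\(S\PP))/NP
    [3,7] NP   <
      [3,4] "city" : NP\PP
      [4,7] NP\(NP\PP)   <
        [4,6] PP   <
          [4,5] "here" : PP\NP
          [5,6] "river" : PP\(PP\NP)
        [6,7] "the" : (NP\(NP\PP))\PP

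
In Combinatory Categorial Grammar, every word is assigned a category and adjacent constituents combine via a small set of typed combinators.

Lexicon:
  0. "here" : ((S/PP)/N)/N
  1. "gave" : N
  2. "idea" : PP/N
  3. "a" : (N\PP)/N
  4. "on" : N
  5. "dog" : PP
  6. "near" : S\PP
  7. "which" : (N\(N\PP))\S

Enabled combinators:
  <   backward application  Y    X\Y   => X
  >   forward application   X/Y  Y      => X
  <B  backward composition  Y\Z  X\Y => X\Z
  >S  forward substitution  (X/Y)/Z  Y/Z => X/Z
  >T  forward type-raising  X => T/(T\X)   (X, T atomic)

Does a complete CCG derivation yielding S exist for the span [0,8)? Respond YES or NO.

[0,8] S   >
  [0,3] S/N   >S
    [0,2] (S/PP)/N   >
      [0,1] "here" : ((S/PP)/N)/N
      [1,2] "gave" : N
    [2,3] "idea" : PP/N
  [3,8] N   <
    [3,5] N\PP   >
      [3,4] "a" : (N\PP)/N
      [4,5] "on" : N
    [5,8] N\(N\PP)   <
      [5,7] S   <
        [5,6] "dog" : PP
        [6,7] "near" : S\PP
      [7,8] "which" : (N\(N\PP))\S

YES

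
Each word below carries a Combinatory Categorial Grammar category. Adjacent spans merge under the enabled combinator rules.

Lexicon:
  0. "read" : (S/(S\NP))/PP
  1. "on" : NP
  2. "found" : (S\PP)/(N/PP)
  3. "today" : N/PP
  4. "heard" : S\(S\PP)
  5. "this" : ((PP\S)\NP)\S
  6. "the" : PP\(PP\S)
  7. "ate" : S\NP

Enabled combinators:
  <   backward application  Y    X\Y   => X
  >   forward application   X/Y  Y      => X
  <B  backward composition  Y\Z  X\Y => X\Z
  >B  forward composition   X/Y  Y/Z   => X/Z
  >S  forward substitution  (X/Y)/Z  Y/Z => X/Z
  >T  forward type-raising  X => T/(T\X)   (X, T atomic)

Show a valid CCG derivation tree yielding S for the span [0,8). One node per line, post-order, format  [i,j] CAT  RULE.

[0,8] S   >
  [0,7] S/(S\NP)   >
    [0,1] "read" : (S/(S\NP))/PP
    [1,7] PP   <
      [1,6] PP\S   <
        [1,2] "on" : NP
        [2,6] (PP\S)\NP   <
          [2,5] S   <
            [2,4] S\PP   >
              [2,3] "found" : (S\PP)/(N/PP)
              [3,4] "today" : N/PP
            [4,5] "heard" : S\(S\PP)
          [5,6] "this" : ((PP\S)\NP)\S
      [6,7] "the" : PP\(PP\S)
  [7,8] "ate" : S\NP

[0,1] (S/(S\NP))/PP  lex  "read"
[1,2] NP  lex  "on"
[2,3] (S\PP)/(N/PP)  lex  "found"
[3,4] N/PP  lex  "today"
[2,4] S\PP  >  k=3
[4,5] S\(S\PP)  lex  "heard"
[2,5] S  <  k=4
[5,6] ((PP\S)\NP)\S  lex  "this"
[2,6] (PP\S)\NP  <  k=5
[1,6] PP\S  <  k=2
[6,7] PP\(PP\S)  lex  "the"
[1,7] PP  <  k=6
[0,7] S/(S\NP)  >  k=1
[7,8] S\NP  lex  "ate"
[0,8] S  >  k=7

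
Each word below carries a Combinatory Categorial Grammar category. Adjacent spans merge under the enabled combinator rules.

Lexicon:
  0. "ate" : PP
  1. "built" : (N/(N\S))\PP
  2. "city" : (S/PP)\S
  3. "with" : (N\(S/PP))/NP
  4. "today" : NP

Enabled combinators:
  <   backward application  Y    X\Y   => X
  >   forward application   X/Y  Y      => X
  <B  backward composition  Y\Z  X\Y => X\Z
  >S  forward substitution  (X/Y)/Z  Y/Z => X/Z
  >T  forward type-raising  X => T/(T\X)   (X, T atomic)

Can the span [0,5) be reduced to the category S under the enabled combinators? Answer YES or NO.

PP (N/(N\S))\PP (S/PP)\S (N\(S/PP))/NP NP
CKY chart[0,5] = {N, N/(N\N), NP/(NP\N), PP/(PP\N), S/(S\N)}; S ∉ chart

NO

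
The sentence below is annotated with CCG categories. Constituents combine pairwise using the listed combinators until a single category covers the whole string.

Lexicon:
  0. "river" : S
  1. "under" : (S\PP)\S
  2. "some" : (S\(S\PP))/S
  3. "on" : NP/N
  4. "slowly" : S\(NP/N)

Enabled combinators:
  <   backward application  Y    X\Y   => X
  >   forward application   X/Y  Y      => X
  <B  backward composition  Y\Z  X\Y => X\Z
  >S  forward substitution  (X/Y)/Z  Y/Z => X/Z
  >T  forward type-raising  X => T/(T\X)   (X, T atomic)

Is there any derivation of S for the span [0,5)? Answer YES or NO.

YES

[0,5] S   <
  [0,2] S\PP   <
    [0,1] "river" : S
    [1,2] "under" : (S\PP)\S
  [2,5] S\(S\PP)   >
    [2,3] "some" : (S\(S\PP))/S
    [3,5] S   <
      [3,4] "on" : NP/N
      [4,5] "slowly" : S\(NP/N)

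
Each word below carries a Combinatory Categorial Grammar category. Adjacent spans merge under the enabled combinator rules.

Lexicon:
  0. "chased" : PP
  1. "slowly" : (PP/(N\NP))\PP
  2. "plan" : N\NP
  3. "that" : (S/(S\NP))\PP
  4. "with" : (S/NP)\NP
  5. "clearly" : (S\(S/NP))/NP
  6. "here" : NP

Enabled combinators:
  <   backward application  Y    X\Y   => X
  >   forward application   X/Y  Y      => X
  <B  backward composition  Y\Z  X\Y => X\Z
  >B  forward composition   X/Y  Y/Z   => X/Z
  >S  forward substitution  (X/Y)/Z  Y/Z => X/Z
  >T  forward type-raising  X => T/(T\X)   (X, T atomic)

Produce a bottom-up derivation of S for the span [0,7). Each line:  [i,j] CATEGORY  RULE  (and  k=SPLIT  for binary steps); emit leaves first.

[0,1] PP  lex  "chased"
[1,2] (PP/(N\NP))\PP  lex  "slowly"
[0,2] PP/(N\NP)  <  k=1
[2,3] N\NP  lex  "plan"
[0,3] PP  >  k=2
[3,4] (S/(S\NP))\PP  lex  "that"
[0,4] S/(S\NP)  <  k=3
[4,5] (S/NP)\NP  lex  "with"
[5,6] (S\(S/NP))/NP  lex  "clearly"
[6,7] NP  lex  "here"
[5,7] S\(S/NP)  >  k=6
[4,7] S\NP  <B  k=5
[0,7] S  >  k=4

[0,7] S   >
  [0,4] S/(S\NP)   <
    [0,3] PP   >
      [0,2] PP/(N\NP)   <
        [0,1] "chased" : PP
        [1,2] "slowly" : (PP/(N\NP))\PP
      [2,3] "plan" : N\NP
    [3,4] "that" : (S/(S\NP))\PP
  [4,7] S\NP   <B
    [4,5] "with" : (S/NP)\NP
    [5,7] S\(S/NP)   >
      [5,6] "clearly" : (S\(S/NP))/NP
      [6,7] "here" : NP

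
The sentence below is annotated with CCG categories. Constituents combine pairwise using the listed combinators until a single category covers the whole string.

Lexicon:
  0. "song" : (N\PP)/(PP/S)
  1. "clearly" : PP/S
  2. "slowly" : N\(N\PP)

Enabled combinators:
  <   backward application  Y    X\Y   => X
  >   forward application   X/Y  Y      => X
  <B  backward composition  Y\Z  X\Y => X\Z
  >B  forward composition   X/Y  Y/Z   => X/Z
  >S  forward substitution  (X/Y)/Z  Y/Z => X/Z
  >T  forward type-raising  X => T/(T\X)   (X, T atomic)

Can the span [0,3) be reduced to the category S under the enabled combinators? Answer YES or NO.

(N\PP)/(PP/S) PP/S N\(N\PP)
CKY chart[0,3] = {N, N/(N\N), NP/(NP\N), PP/(PP\N), S/(S\N)}; S ∉ chart

NO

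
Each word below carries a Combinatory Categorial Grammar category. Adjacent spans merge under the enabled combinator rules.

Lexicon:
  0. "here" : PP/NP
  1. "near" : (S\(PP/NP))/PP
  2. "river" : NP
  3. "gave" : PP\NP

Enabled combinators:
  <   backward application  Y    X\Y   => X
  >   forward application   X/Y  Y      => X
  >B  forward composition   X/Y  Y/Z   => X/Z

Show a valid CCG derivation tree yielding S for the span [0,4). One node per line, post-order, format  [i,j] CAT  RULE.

[0,4] S   <
  [0,1] "here" : PP/NP
  [1,4] S\(PP/NP)   >
    [1,2] "near" : (S\(PP/NP))/PP
    [2,4] PP   <
      [2,3] "river" : NP
      [3,4] "gave" : PP\NP

[0,1] PP/NP  lex  "here"
[1,2] (S\(PP/NP))/PP  lex  "near"
[2,3] NP  lex  "river"
[3,4] PP\NP  lex  "gave"
[2,4] PP  <  k=3
[1,4] S\(PP/NP)  >  k=2
[0,4] S  <  k=1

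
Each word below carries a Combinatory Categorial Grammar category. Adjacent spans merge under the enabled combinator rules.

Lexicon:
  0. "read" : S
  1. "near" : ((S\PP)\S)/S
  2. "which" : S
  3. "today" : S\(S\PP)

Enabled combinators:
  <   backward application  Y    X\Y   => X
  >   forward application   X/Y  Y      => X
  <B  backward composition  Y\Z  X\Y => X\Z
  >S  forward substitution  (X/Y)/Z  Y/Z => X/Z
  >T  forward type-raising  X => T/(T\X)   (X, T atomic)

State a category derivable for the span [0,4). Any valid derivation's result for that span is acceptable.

S

[0,4] S   <
  [0,3] S\PP   <
    [0,1] "read" : S
    [1,3] (S\PP)\S   >
      [1,2] "near" : ((S\PP)\S)/S
      [2,3] "which" : S
  [3,4] "today" : S\(S\PP)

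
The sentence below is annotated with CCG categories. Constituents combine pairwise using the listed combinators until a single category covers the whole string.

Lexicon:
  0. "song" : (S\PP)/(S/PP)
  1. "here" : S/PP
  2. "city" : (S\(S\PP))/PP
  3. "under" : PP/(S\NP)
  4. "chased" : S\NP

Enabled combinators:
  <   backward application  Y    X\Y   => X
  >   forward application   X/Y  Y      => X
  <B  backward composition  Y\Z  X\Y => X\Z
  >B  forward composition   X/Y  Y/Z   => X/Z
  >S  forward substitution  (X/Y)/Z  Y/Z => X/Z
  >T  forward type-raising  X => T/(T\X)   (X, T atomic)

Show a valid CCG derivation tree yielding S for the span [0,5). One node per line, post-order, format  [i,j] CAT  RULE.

[0,1] (S\PP)/(S/PP)  lex  "song"
[1,2] S/PP  lex  "here"
[0,2] S\PP  >  k=1
[2,3] (S\(S\PP))/PP  lex  "city"
[3,4] PP/(S\NP)  lex  "under"
[4,5] S\NP  lex  "chased"
[3,5] PP  >  k=4
[2,5] S\(S\PP)  >  k=3
[0,5] S  <  k=2

[0,5] S   <
  [0,2] S\PP   >
    [0,1] "song" : (S\PP)/(S/PP)
    [1,2] "here" : S/PP
  [2,5] S\(S\PP)   >
    [2,3] "city" : (S\(S\PP))/PP
    [3,5] PP   >
      [3,4] "under" : PP/(S\NP)
      [4,5] "chased" : S\NP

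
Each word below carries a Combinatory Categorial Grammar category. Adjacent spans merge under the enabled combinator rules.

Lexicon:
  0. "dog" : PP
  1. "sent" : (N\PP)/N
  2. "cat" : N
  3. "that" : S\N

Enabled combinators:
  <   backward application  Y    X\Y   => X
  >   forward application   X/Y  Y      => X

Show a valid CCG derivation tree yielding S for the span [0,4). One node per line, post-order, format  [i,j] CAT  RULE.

[0,1] PP  lex  "dog"
[1,2] (N\PP)/N  lex  "sent"
[2,3] N  lex  "cat"
[1,3] N\PP  >  k=2
[0,3] N  <  k=1
[3,4] S\N  lex  "that"
[0,4] S  <  k=3

[0,4] S   <
  [0,3] N   <
    [0,1] "dog" : PP
    [1,3] N\PP   >
      [1,2] "sent" : (N\PP)/N
      [2,3] "cat" : N
  [3,4] "that" : S\N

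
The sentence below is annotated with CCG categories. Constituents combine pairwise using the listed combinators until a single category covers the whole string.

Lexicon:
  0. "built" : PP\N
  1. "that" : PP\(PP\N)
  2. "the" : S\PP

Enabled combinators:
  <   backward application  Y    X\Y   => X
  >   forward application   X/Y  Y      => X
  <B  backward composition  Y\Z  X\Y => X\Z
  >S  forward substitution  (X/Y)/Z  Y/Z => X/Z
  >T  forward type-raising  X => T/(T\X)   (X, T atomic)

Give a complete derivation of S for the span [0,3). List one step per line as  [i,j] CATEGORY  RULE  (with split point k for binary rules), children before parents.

[0,1] PP\N  lex  "built"
[1,2] PP\(PP\N)  lex  "that"
[0,2] PP  <  k=1
[2,3] S\PP  lex  "the"
[0,3] S  <  k=2

[0,3] S   <
  [0,2] PP   <
    [0,1] "built" : PP\N
    [1,2] "that" : PP\(PP\N)
  [2,3] "the" : S\PP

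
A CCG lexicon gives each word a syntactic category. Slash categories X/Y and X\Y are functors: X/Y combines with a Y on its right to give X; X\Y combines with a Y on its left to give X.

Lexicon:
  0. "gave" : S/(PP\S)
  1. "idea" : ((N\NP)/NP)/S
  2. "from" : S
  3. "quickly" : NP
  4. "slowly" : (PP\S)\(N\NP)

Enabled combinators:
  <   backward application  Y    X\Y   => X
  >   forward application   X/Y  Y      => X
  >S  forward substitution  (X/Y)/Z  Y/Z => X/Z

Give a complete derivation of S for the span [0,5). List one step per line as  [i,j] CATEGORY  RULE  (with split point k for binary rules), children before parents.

[0,1] S/(PP\S)  lex  "gave"
[1,2] ((N\NP)/NP)/S  lex  "idea"
[2,3] S  lex  "from"
[1,3] (N\NP)/NP  >  k=2
[3,4] NP  lex  "quickly"
[1,4] N\NP  >  k=3
[4,5] (PP\S)\(N\NP)  lex  "slowly"
[1,5] PP\S  <  k=4
[0,5] S  >  k=1

[0,5] S   >
  [0,1] "gave" : S/(PP\S)
  [1,5] PP\S   <
    [1,4] N\NP   >
      [1,3] (N\NP)/NP   >
        [1,2] "idea" : ((N\NP)/NP)/S
        [2,3] "from" : S
      [3,4] "quickly" : NP
    [4,5] "slowly" : (PP\S)\(N\NP)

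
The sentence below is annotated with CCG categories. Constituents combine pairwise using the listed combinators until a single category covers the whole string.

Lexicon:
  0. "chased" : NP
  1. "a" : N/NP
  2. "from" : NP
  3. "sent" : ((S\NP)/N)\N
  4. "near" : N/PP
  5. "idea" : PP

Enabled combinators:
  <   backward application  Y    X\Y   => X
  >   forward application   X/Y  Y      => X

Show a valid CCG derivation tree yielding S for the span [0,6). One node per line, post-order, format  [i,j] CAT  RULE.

[0,6] S   <
  [0,1] "chased" : NP
  [1,6] S\NP   >
    [1,4] (S\NP)/N   <
      [1,3] N   >
        [1,2] "a" : N/NP
        [2,3] "from" : NP
      [3,4] "sent" : ((S\NP)/N)\N
    [4,6] N   >
      [4,5] "near" : N/PP
      [5,6] "idea" : PP

[0,1] NP  lex  "chased"
[1,2] N/NP  lex  "a"
[2,3] NP  lex  "from"
[1,3] N  >  k=2
[3,4] ((S\NP)/N)\N  lex  "sent"
[1,4] (S\NP)/N  <  k=3
[4,5] N/PP  lex  "near"
[5,6] PP  lex  "idea"
[4,6] N  >  k=5
[1,6] S\NP  >  k=4
[0,6] S  <  k=1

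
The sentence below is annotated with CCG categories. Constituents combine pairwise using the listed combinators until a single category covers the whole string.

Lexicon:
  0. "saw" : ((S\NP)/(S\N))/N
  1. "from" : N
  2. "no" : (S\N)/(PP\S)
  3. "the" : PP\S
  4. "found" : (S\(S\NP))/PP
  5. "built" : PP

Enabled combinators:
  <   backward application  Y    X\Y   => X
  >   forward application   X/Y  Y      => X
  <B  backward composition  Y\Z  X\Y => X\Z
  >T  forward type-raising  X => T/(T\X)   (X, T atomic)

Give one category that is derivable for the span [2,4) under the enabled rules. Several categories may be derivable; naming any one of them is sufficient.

S\N

[0,6] S   <
  [0,4] S\NP   >
    [0,2] (S\NP)/(S\N)   >
      [0,1] "saw" : ((S\NP)/(S\N))/N
      [1,2] "from" : N
    [2,4] S\N   >
      [2,3] "no" : (S\N)/(PP\S)
      [3,4] "the" : PP\S
  [4,6] S\(S\NP)   >
    [4,5] "found" : (S\(S\NP))/PP
    [5,6] "built" : PP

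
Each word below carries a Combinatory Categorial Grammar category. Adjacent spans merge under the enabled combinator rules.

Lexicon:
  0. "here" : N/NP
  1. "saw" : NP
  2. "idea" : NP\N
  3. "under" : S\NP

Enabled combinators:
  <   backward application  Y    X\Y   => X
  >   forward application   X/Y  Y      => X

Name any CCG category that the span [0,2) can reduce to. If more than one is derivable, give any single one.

[0,4] S   <
  [0,3] NP   <
    [0,2] N   >
      [0,1] "here" : N/NP
      [1,2] "saw" : NP
    [2,3] "idea" : NP\N
  [3,4] "under" : S\NP

N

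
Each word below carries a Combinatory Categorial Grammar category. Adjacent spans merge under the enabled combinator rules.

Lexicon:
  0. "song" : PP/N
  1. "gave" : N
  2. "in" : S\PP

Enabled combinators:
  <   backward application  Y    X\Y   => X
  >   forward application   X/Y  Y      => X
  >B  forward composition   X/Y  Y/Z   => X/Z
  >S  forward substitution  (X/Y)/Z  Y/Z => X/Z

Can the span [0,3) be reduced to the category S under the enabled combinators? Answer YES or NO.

[0,3] S   <
  [0,2] PP   >
    [0,1] "song" : PP/N
    [1,2] "gave" : N
  [2,3] "in" : S\PP

YES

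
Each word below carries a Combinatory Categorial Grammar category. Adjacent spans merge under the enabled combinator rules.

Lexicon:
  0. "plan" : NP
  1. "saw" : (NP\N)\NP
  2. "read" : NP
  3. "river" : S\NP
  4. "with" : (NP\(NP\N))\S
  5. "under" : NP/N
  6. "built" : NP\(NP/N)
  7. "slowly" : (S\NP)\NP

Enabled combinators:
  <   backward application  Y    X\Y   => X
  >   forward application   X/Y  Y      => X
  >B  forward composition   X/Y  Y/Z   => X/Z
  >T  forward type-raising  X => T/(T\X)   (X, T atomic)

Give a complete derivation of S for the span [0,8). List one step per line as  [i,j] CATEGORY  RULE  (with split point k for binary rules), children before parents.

[0,1] NP  lex  "plan"
[1,2] (NP\N)\NP  lex  "saw"
[0,2] NP\N  <  k=1
[2,3] NP  lex  "read"
[3,4] S\NP  lex  "river"
[2,4] S  <  k=3
[4,5] (NP\(NP\N))\S  lex  "with"
[2,5] NP\(NP\N)  <  k=4
[0,5] NP  <  k=2
[5,6] NP/N  lex  "under"
[6,7] NP\(NP/N)  lex  "built"
[5,7] NP  <  k=6
[7,8] (S\NP)\NP  lex  "slowly"
[5,8] S\NP  <  k=7
[0,8] S  <  k=5

[0,8] S   <
  [0,5] NP   <
    [0,2] NP\N   <
      [0,1] "plan" : NP
      [1,2] "saw" : (NP\N)\NP
    [2,5] NP\(NP\N)   <
      [2,4] S   <
        [2,3] "read" : NP
        [3,4] "river" : S\NP
      [4,5] "with" : (NP\(NP\N))\S
  [5,8] S\NP   <
    [5,7] NP   <
      [5,6] "under" : NP/N
      [6,7] "built" : NP\(NP/N)
    [7,8] "slowly" : (S\NP)\NP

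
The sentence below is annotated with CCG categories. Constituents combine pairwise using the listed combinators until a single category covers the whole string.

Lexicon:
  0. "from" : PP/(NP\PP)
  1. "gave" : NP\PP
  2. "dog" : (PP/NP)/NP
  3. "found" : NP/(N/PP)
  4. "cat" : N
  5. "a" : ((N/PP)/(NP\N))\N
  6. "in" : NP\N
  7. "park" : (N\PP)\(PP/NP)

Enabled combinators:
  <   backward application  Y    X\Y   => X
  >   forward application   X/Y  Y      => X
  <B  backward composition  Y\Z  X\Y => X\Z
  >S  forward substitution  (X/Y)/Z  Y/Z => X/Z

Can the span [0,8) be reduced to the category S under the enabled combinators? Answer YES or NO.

PP/(NP\PP) NP\PP (PP/NP)/NP NP/(N/PP) N ((N/PP)/(NP\N))\N NP\N (N\PP)\(PP/NP)
CKY chart[0,8] = {N}; S ∉ chart

NO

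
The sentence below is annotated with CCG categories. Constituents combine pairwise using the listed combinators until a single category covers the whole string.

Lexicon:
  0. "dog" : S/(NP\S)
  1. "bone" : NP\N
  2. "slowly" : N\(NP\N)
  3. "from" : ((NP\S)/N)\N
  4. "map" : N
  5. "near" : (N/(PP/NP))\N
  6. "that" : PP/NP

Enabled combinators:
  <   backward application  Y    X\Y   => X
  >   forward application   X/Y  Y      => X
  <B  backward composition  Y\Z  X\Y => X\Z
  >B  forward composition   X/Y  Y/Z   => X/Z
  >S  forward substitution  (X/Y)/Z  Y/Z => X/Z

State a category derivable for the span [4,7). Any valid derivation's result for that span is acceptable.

N

[0,7] S   >
  [0,1] "dog" : S/(NP\S)
  [1,7] NP\S   >
    [1,4] (NP\S)/N   <
      [1,3] N   <
        [1,2] "bone" : NP\N
        [2,3] "slowly" : N\(NP\N)
      [3,4] "from" : ((NP\S)/N)\N
    [4,7] N   >
      [4,6] N/(PP/NP)   <
        [4,5] "map" : N
        [5,6] "near" : (N/(PP/NP))\N
      [6,7] "that" : PP/NP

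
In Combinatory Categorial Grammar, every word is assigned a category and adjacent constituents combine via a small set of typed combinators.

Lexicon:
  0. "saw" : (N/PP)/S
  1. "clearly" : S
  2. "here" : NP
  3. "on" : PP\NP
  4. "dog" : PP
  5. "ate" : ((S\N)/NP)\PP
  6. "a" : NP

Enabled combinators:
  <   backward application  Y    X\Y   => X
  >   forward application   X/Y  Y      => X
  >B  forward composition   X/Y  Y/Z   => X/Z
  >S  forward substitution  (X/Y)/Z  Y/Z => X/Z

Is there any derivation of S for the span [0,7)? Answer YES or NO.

YES

[0,7] S   <
  [0,4] N   >
    [0,2] N/PP   >
      [0,1] "saw" : (N/PP)/S
      [1,2] "clearly" : S
    [2,4] PP   <
      [2,3] "here" : NP
      [3,4] "on" : PP\NP
  [4,7] S\N   >
    [4,6] (S\N)/NP   <
      [4,5] "dog" : PP
      [5,6] "ate" : ((S\N)/NP)\PP
    [6,7] "a" : NP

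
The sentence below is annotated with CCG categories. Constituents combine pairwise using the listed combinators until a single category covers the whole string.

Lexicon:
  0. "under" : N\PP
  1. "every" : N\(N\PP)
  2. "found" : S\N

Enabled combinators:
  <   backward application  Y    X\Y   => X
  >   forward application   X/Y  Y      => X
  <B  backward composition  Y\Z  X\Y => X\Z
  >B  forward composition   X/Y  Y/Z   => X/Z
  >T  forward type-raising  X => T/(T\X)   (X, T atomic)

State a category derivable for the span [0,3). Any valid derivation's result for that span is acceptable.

[0,3] S   <
  [0,2] N   <
    [0,1] "under" : N\PP
    [1,2] "every" : N\(N\PP)
  [2,3] "found" : S\N

S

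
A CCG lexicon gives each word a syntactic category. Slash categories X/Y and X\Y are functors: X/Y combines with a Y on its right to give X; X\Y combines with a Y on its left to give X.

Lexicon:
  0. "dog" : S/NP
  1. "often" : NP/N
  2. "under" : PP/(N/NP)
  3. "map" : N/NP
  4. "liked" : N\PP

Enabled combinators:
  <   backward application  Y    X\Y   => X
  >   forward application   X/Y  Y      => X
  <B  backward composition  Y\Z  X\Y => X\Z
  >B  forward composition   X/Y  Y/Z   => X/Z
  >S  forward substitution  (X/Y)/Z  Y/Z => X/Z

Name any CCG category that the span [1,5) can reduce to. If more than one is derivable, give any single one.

NP

[0,5] S   >
  [0,1] "dog" : S/NP
  [1,5] NP   >
    [1,2] "often" : NP/N
    [2,5] N   <
      [2,4] PP   >
        [2,3] "under" : PP/(N/NP)
        [3,4] "map" : N/NP
      [4,5] "liked" : N\PP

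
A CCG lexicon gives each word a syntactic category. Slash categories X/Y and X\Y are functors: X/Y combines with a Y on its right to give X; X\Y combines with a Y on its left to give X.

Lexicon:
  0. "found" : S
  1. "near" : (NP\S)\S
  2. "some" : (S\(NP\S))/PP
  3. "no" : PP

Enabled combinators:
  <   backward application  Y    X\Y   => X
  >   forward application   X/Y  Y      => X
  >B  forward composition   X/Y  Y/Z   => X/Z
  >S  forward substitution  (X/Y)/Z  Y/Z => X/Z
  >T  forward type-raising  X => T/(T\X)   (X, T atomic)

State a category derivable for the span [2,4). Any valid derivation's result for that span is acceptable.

[0,4] S   <
  [0,2] NP\S   <
    [0,1] "found" : S
    [1,2] "near" : (NP\S)\S
  [2,4] S\(NP\S)   >
    [2,3] "some" : (S\(NP\S))/PP
    [3,4] "no" : PP

S\(NP\S)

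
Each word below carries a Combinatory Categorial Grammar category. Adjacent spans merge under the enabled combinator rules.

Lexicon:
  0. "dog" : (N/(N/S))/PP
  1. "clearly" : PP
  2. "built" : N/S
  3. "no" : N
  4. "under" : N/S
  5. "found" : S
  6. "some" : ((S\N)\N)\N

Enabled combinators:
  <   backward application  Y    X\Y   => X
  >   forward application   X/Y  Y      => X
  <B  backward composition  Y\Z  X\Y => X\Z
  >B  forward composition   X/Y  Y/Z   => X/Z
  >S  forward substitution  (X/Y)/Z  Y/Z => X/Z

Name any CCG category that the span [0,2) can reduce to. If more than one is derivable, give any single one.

N/(N/S)

[0,7] S   <
  [0,3] N   >
    [0,2] N/(N/S)   >
      [0,1] "dog" : (N/(N/S))/PP
      [1,2] "clearly" : PP
    [2,3] "built" : N/S
  [3,7] S\N   <
    [3,4] "no" : N
    [4,7] (S\N)\N   <
      [4,6] N   >
        [4,5] "under" : N/S
        [5,6] "found" : S
      [6,7] "some" : ((S\N)\N)\N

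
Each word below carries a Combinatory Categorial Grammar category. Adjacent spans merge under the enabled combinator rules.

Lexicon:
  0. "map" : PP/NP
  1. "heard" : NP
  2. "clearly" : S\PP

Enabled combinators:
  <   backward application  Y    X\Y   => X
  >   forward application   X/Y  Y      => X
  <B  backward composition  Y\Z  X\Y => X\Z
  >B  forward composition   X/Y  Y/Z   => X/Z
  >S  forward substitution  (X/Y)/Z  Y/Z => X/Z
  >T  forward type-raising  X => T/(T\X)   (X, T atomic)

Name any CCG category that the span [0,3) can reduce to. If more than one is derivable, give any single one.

[0,3] S   <
  [0,2] PP   >
    [0,1] "map" : PP/NP
    [1,2] "heard" : NP
  [2,3] "clearly" : S\PP

S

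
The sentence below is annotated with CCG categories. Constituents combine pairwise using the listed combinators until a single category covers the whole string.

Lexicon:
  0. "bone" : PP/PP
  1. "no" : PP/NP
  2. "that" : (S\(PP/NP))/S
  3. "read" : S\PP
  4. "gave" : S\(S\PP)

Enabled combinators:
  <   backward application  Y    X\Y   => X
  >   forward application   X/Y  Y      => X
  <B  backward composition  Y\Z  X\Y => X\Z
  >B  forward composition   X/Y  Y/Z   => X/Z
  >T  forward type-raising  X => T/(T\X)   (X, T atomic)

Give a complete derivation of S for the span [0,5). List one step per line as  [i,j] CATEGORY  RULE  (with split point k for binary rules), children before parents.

[0,5] S   <
  [0,2] PP/NP   >B
    [0,1] "bone" : PP/PP
    [1,2] "no" : PP/NP
  [2,5] S\(PP/NP)   >
    [2,3] "that" : (S\(PP/NP))/S
    [3,5] S   <
      [3,4] "read" : S\PP
      [4,5] "gave" : S\(S\PP)

[0,1] PP/PP  lex  "bone"
[1,2] PP/NP  lex  "no"
[0,2] PP/NP  >B  k=1
[2,3] (S\(PP/NP))/S  lex  "that"
[3,4] S\PP  lex  "read"
[4,5] S\(S\PP)  lex  "gave"
[3,5] S  <  k=4
[2,5] S\(PP/NP)  >  k=3
[0,5] S  <  k=2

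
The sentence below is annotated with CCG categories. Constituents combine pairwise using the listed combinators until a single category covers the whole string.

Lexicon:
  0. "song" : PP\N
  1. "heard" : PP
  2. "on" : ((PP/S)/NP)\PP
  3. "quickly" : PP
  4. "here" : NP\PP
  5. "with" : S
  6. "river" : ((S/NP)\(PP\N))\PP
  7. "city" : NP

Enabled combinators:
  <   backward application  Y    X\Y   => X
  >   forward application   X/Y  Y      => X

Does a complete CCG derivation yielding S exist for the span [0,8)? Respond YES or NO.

[0,8] S   >
  [0,7] S/NP   <
    [0,1] "song" : PP\N
    [1,7] (S/NP)\(PP\N)   <
      [1,6] PP   >
        [1,5] PP/S   >
          [1,3] (PP/S)/NP   <
            [1,2] "heard" : PP
            [2,3] "on" : ((PP/S)/NP)\PP
          [3,5] NP   <
            [3,4] "quickly" : PP
            [4,5] "here" : NP\PP
        [5,6] "with" : S
      [6,7] "river" : ((S/NP)\(PP\N))\PP
  [7,8] "city" : NP

YES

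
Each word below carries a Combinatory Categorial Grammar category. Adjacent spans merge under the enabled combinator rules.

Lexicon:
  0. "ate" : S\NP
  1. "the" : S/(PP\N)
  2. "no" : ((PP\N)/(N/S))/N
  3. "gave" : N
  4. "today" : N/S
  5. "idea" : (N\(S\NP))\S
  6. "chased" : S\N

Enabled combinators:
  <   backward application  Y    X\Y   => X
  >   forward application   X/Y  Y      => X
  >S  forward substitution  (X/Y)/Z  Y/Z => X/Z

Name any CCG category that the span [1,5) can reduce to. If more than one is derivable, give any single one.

[0,7] S   <
  [0,6] N   <
    [0,1] "ate" : S\NP
    [1,6] N\(S\NP)   <
      [1,5] S   >
        [1,2] "the" : S/(PP\N)
        [2,5] PP\N   >
          [2,4] (PP\N)/(N/S)   >
            [2,3] "no" : ((PP\N)/(N/S))/N
            [3,4] "gave" : N
          [4,5] "today" : N/S
      [5,6] "idea" : (N\(S\NP))\S
  [6,7] "chased" : S\N

S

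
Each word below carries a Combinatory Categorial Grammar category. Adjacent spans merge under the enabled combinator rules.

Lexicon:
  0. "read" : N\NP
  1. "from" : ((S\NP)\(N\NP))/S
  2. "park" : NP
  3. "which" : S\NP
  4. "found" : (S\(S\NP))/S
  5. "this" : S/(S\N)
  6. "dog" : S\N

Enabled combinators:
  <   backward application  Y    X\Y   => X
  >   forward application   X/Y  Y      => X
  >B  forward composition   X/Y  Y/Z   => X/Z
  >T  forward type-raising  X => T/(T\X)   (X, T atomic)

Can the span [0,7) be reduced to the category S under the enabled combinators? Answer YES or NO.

[0,7] S   <
  [0,4] S\NP   <
    [0,1] "read" : N\NP
    [1,4] (S\NP)\(N\NP)   >
      [1,2] "from" : ((S\NP)\(N\NP))/S
      [2,4] S   <
        [2,3] "park" : NP
        [3,4] "which" : S\NP
  [4,7] S\(S\NP)   >
    [4,5] "found" : (S\(S\NP))/S
    [5,7] S   >
      [5,6] "this" : S/(S\N)
      [6,7] "dog" : S\N

YES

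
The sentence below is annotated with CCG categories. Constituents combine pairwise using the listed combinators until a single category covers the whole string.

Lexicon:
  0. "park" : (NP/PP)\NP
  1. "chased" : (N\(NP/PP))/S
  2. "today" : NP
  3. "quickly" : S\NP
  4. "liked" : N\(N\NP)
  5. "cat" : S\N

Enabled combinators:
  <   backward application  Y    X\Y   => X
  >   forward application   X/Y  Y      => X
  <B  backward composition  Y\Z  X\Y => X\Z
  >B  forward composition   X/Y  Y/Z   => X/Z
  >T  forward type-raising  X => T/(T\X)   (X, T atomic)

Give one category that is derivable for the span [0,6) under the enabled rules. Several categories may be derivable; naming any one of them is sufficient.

S

[0,6] S   <
  [0,5] N   <
    [0,4] N\NP   <B
      [0,1] "park" : (NP/PP)\NP
      [1,4] N\(NP/PP)   >
        [1,2] "chased" : (N\(NP/PP))/S
        [2,4] S   <
          [2,3] "today" : NP
          [3,4] "quickly" : S\NP
    [4,5] "liked" : N\(N\NP)
  [5,6] "cat" : S\N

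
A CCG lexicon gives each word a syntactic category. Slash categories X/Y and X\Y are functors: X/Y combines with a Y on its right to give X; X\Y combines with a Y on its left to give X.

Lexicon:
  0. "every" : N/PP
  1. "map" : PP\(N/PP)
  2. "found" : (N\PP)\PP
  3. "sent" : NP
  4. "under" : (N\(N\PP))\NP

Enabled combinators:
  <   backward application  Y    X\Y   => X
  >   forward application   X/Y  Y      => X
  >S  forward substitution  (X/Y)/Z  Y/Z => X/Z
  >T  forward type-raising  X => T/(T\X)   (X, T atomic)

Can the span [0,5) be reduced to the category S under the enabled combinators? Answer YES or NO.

N/PP PP\(N/PP) (N\PP)\PP NP (N\(N\PP))\NP
CKY chart[0,5] = {N, N/(N\N), NP/(NP\N), PP/(PP\N), S/(S\N)}; S ∉ chart

NO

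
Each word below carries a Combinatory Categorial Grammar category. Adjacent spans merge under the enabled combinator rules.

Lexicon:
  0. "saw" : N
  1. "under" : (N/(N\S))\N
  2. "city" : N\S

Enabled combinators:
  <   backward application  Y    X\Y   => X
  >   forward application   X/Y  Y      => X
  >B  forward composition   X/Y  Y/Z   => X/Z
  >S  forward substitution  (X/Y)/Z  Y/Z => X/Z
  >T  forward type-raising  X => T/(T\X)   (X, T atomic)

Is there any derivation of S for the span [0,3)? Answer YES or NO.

N (N/(N\S))\N N\S
CKY chart[0,3] = {N, N/(N\N), NP/(NP\N), PP/(PP\N), S/(S\N)}; S ∉ chart

NO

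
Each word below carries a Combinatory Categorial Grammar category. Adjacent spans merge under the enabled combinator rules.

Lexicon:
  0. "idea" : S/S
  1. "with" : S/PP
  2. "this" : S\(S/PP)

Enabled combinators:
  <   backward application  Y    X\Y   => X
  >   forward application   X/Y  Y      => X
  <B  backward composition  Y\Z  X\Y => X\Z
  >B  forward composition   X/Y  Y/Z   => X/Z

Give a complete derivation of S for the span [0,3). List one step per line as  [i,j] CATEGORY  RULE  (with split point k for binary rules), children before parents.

[0,3] S   <
  [0,2] S/PP   >B
    [0,1] "idea" : S/S
    [1,2] "with" : S/PP
  [2,3] "this" : S\(S/PP)

[0,1] S/S  lex  "idea"
[1,2] S/PP  lex  "with"
[0,2] S/PP  >B  k=1
[2,3] S\(S/PP)  lex  "this"
[0,3] S  <  k=2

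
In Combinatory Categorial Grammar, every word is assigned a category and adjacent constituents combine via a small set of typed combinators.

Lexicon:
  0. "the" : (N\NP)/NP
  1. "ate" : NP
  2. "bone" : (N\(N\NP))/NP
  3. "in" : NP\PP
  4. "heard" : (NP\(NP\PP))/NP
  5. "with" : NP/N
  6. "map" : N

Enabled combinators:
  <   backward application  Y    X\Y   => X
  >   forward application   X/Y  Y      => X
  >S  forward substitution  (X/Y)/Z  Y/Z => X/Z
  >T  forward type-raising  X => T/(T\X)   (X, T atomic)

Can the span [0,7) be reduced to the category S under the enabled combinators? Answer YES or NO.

NO

(N\NP)/NP NP (N\(N\NP))/NP NP\PP (NP\(NP\PP))/NP NP/N N
CKY chart[0,7] = {N, N/(N\N), NP/(NP\N), PP/(PP\N), S/(S\N)}; S ∉ chart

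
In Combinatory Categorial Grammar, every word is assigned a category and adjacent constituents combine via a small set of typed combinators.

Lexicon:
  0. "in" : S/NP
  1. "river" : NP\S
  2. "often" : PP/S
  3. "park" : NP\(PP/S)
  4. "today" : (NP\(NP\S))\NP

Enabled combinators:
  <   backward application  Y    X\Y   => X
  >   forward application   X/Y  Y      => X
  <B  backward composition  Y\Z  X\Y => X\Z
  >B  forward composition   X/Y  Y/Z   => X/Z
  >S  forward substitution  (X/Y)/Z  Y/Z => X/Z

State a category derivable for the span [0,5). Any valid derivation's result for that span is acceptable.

S

[0,5] S   >
  [0,1] "in" : S/NP
  [1,5] NP   <
    [1,2] "river" : NP\S
    [2,5] NP\(NP\S)   <
      [2,4] NP   <
        [2,3] "often" : PP/S
        [3,4] "park" : NP\(PP/S)
      [4,5] "today" : (NP\(NP\S))\NP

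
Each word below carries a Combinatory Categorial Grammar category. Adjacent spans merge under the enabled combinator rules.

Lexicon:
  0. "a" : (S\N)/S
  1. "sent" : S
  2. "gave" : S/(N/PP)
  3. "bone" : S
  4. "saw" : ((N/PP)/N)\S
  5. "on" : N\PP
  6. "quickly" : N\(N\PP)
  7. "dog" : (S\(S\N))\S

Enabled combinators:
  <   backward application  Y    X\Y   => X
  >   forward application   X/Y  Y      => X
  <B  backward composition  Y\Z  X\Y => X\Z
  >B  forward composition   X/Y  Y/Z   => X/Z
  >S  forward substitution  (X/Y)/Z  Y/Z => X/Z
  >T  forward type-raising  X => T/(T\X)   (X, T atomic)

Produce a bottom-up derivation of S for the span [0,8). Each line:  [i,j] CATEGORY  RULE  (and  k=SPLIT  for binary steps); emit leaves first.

[0,8] S   <
  [0,2] S\N   >
    [0,1] "a" : (S\N)/S
    [1,2] "sent" : S
  [2,8] S\(S\N)   <
    [2,7] S   >
      [2,5] S/N   >B
        [2,3] "gave" : S/(N/PP)
        [3,5] (N/PP)/N   <
          [3,4] "bone" : S
          [4,5] "saw" : ((N/PP)/N)\S
      [5,7] N   <
        [5,6] "on" : N\PP
        [6,7] "quickly" : N\(N\PP)
    [7,8] "dog" : (S\(S\N))\S

[0,1] (S\N)/S  lex  "a"
[1,2] S  lex  "sent"
[0,2] S\N  >  k=1
[2,3] S/(N/PP)  lex  "gave"
[3,4] S  lex  "bone"
[4,5] ((N/PP)/N)\S  lex  "saw"
[3,5] (N/PP)/N  <  k=4
[2,5] S/N  >B  k=3
[5,6] N\PP  lex  "on"
[6,7] N\(N\PP)  lex  "quickly"
[5,7] N  <  k=6
[2,7] S  >  k=5
[7,8] (S\(S\N))\S  lex  "dog"
[2,8] S\(S\N)  <  k=7
[0,8] S  <  k=2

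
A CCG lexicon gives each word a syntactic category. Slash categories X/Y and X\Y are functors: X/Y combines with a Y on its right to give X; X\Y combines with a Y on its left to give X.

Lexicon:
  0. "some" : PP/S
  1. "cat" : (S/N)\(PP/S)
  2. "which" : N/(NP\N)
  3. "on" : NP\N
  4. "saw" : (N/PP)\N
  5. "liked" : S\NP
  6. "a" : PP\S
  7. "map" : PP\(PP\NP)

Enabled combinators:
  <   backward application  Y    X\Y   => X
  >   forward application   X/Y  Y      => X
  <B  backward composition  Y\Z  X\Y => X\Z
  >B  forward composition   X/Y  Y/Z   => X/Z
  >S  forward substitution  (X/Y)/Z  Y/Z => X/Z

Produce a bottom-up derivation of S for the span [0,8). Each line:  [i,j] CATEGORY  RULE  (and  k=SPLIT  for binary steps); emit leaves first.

[0,8] S   >
  [0,2] S/N   <
    [0,1] "some" : PP/S
    [1,2] "cat" : (S/N)\(PP/S)
  [2,8] N   >
    [2,5] N/PP   <
      [2,4] N   >
        [2,3] "which" : N/(NP\N)
        [3,4] "on" : NP\N
      [4,5] "saw" : (N/PP)\N
    [5,8] PP   <
      [5,7] PP\NP   <B
        [5,6] "liked" : S\NP
        [6,7] "a" : PP\S
      [7,8] "map" : PP\(PP\NP)

[0,1] PP/S  lex  "some"
[1,2] (S/N)\(PP/S)  lex  "cat"
[0,2] S/N  <  k=1
[2,3] N/(NP\N)  lex  "which"
[3,4] NP\N  lex  "on"
[2,4] N  >  k=3
[4,5] (N/PP)\N  lex  "saw"
[2,5] N/PP  <  k=4
[5,6] S\NP  lex  "liked"
[6,7] PP\S  lex  "a"
[5,7] PP\NP  <B  k=6
[7,8] PP\(PP\NP)  lex  "map"
[5,8] PP  <  k=7
[2,8] N  >  k=5
[0,8] S  >  k=2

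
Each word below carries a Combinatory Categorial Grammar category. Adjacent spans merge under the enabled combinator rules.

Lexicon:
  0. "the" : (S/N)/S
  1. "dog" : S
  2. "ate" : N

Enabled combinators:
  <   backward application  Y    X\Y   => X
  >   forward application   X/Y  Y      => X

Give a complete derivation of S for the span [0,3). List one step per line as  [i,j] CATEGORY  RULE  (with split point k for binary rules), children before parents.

[0,1] (S/N)/S  lex  "the"
[1,2] S  lex  "dog"
[0,2] S/N  >  k=1
[2,3] N  lex  "ate"
[0,3] S  >  k=2

[0,3] S   >
  [0,2] S/N   >
    [0,1] "the" : (S/N)/S
    [1,2] "dog" : S
  [2,3] "ate" : N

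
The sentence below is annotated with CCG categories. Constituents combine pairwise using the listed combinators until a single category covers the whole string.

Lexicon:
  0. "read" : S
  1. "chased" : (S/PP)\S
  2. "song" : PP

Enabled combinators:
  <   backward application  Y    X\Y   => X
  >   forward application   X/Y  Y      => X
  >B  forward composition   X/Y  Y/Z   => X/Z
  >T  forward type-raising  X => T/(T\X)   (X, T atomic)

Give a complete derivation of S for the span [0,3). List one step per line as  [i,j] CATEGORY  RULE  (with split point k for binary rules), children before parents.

[0,3] S   >
  [0,2] S/PP   <
    [0,1] "read" : S
    [1,2] "chased" : (S/PP)\S
  [2,3] "song" : PP

[0,1] S  lex  "read"
[1,2] (S/PP)\S  lex  "chased"
[0,2] S/PP  <  k=1
[2,3] PP  lex  "song"
[0,3] S  >  k=2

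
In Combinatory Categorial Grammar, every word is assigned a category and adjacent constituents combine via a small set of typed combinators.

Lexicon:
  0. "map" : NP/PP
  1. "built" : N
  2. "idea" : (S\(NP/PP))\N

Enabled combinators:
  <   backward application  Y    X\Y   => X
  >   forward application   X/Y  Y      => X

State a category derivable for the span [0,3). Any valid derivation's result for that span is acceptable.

[0,3] S   <
  [0,1] "map" : NP/PP
  [1,3] S\(NP/PP)   <
    [1,2] "built" : N
    [2,3] "idea" : (S\(NP/PP))\N

S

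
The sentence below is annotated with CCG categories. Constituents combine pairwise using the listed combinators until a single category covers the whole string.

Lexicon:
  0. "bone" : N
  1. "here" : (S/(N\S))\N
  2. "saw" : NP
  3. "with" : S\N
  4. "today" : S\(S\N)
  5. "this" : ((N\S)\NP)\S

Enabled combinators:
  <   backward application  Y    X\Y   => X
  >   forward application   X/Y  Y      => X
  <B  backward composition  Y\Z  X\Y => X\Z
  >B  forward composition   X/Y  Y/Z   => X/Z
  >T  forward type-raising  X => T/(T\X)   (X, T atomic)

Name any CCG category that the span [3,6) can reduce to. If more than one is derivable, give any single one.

[0,6] S   >
  [0,2] S/(N\S)   <
    [0,1] "bone" : N
    [1,2] "here" : (S/(N\S))\N
  [2,6] N\S   <
    [2,3] "saw" : NP
    [3,6] (N\S)\NP   <
      [3,5] S   <
        [3,4] "with" : S\N
        [4,5] "today" : S\(S\N)
      [5,6] "this" : ((N\S)\NP)\S

(N\S)\NP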